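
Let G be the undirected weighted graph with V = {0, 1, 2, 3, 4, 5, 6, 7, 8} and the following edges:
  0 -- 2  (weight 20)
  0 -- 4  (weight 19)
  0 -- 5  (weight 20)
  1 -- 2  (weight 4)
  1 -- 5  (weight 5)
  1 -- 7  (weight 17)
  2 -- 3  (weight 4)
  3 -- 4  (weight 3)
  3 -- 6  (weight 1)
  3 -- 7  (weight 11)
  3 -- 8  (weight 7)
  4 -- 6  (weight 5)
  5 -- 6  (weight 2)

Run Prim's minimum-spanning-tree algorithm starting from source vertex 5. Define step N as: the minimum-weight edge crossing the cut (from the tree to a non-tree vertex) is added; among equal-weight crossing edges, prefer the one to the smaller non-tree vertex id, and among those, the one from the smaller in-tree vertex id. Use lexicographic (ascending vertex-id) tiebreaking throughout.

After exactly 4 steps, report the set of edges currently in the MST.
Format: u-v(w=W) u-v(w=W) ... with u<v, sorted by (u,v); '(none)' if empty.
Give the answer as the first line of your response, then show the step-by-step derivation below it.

2-3(w=4) 3-4(w=3) 3-6(w=1) 5-6(w=2)

step 1: add edge 5-6 (w=2); MST = {5-6(w=2)}
step 2: add edge 3-6 (w=1); MST = {3-6(w=1) 5-6(w=2)}
step 3: add edge 3-4 (w=3); MST = {3-4(w=3) 3-6(w=1) 5-6(w=2)}
step 4: add edge 2-3 (w=4); MST = {2-3(w=4) 3-4(w=3) 3-6(w=1) 5-6(w=2)}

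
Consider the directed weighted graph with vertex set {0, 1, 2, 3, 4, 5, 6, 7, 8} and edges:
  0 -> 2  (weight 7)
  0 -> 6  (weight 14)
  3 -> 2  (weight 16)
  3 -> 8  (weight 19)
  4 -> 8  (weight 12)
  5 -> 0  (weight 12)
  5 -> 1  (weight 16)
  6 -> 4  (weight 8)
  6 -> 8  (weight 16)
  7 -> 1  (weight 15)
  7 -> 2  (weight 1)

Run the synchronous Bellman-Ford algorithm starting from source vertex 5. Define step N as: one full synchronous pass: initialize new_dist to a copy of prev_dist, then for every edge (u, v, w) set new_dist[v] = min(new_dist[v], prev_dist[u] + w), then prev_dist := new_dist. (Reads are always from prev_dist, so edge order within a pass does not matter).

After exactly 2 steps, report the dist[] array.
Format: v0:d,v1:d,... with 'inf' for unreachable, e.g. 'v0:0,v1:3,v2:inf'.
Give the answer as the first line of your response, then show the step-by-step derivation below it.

v0:12,v1:16,v2:19,v3:inf,v4:inf,v5:0,v6:26,v7:inf,v8:inf

step 1: dist = v0:12,v1:16,v2:inf,v3:inf,v4:inf,v5:0,v6:inf,v7:inf,v8:inf
step 2: dist = v0:12,v1:16,v2:19,v3:inf,v4:inf,v5:0,v6:26,v7:inf,v8:inf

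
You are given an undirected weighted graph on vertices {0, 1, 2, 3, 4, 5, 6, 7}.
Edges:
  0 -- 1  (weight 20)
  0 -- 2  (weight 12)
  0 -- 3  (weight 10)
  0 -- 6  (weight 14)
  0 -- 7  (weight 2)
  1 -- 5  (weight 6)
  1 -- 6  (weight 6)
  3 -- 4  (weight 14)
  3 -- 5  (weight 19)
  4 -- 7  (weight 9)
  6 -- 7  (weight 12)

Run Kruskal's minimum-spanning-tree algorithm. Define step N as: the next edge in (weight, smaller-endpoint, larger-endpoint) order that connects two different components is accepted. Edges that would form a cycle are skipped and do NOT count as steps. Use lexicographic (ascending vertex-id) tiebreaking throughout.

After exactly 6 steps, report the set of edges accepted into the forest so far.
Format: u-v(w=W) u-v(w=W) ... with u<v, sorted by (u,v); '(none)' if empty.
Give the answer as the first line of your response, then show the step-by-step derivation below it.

0-2(w=12) 0-3(w=10) 0-7(w=2) 1-5(w=6) 1-6(w=6) 4-7(w=9)

step 1: add edge 0-7 (w=2); MST = {0-7(w=2)}
step 2: add edge 1-5 (w=6); MST = {0-7(w=2) 1-5(w=6)}
step 3: add edge 1-6 (w=6); MST = {0-7(w=2) 1-5(w=6) 1-6(w=6)}
step 4: add edge 4-7 (w=9); MST = {0-7(w=2) 1-5(w=6) 1-6(w=6) 4-7(w=9)}
step 5: add edge 0-3 (w=10); MST = {0-3(w=10) 0-7(w=2) 1-5(w=6) 1-6(w=6) 4-7(w=9)}
step 6: add edge 0-2 (w=12); MST = {0-2(w=12) 0-3(w=10) 0-7(w=2) 1-5(w=6) 1-6(w=6) 4-7(w=9)}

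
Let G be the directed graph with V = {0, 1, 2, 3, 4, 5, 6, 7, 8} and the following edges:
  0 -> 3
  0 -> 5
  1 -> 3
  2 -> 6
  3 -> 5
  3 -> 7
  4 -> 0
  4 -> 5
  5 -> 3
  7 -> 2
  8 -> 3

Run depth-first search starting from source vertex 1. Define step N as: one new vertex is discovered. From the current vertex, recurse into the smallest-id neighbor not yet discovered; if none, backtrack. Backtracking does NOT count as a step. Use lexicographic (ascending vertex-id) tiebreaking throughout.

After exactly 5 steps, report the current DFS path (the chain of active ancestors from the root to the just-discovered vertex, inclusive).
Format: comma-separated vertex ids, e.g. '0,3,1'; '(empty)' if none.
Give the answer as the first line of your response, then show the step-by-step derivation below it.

1,3,7,2

step 1: discover 1; path=1; order=1
step 2: discover 3; path=1>3; order=1,3
step 3: discover 5; path=1>3>5; order=1,3,5
step 4: discover 7; path=1>3>7; order=1,3,5,7
step 5: discover 2; path=1>3>7>2; order=1,3,5,7,2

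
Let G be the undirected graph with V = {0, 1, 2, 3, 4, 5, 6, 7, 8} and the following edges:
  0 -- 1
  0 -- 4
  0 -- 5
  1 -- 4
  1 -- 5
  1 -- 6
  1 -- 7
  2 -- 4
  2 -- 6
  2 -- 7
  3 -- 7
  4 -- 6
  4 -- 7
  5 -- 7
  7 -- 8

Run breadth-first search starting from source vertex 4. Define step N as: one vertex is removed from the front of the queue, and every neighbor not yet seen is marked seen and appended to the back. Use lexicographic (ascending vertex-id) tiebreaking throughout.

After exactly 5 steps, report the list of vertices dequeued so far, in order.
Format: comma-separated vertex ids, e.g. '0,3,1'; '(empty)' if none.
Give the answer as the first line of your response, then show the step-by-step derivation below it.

4,0,1,2,6

step 1: dequeue 4; queue=[0,1,2,6,7]; order=4
step 2: dequeue 0; queue=[1,2,6,7,5]; order=4,0
step 3: dequeue 1; queue=[2,6,7,5]; order=4,0,1
step 4: dequeue 2; queue=[6,7,5]; order=4,0,1,2
step 5: dequeue 6; queue=[7,5]; order=4,0,1,2,6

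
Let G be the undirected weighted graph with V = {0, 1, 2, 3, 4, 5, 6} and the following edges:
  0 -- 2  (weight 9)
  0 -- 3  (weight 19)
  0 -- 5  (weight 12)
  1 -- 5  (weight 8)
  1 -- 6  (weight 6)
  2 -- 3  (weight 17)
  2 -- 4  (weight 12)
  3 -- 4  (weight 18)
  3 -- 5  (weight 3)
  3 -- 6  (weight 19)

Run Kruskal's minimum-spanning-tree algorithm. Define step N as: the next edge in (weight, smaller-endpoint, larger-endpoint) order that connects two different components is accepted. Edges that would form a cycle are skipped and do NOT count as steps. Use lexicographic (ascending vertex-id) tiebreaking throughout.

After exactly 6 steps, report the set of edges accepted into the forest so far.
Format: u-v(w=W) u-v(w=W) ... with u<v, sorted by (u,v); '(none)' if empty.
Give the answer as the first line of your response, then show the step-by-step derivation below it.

0-2(w=9) 0-5(w=12) 1-5(w=8) 1-6(w=6) 2-4(w=12) 3-5(w=3)

step 1: add edge 3-5 (w=3); MST = {3-5(w=3)}
step 2: add edge 1-6 (w=6); MST = {1-6(w=6) 3-5(w=3)}
step 3: add edge 1-5 (w=8); MST = {1-5(w=8) 1-6(w=6) 3-5(w=3)}
step 4: add edge 0-2 (w=9); MST = {0-2(w=9) 1-5(w=8) 1-6(w=6) 3-5(w=3)}
step 5: add edge 0-5 (w=12); MST = {0-2(w=9) 0-5(w=12) 1-5(w=8) 1-6(w=6) 3-5(w=3)}
step 6: add edge 2-4 (w=12); MST = {0-2(w=9) 0-5(w=12) 1-5(w=8) 1-6(w=6) 2-4(w=12) 3-5(w=3)}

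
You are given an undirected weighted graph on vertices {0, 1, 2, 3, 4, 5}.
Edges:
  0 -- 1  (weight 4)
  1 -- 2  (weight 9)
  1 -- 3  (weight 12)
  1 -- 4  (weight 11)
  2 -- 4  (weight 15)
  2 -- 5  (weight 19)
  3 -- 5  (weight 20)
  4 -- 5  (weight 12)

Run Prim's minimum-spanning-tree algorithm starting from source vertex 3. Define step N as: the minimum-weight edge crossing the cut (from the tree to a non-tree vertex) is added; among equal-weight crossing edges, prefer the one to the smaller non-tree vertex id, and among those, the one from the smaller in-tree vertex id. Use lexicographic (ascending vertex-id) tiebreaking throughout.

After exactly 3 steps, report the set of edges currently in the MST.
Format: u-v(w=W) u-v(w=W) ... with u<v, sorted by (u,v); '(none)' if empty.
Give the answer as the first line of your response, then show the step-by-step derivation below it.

0-1(w=4) 1-2(w=9) 1-3(w=12)

step 1: add edge 1-3 (w=12); MST = {1-3(w=12)}
step 2: add edge 0-1 (w=4); MST = {0-1(w=4) 1-3(w=12)}
step 3: add edge 1-2 (w=9); MST = {0-1(w=4) 1-2(w=9) 1-3(w=12)}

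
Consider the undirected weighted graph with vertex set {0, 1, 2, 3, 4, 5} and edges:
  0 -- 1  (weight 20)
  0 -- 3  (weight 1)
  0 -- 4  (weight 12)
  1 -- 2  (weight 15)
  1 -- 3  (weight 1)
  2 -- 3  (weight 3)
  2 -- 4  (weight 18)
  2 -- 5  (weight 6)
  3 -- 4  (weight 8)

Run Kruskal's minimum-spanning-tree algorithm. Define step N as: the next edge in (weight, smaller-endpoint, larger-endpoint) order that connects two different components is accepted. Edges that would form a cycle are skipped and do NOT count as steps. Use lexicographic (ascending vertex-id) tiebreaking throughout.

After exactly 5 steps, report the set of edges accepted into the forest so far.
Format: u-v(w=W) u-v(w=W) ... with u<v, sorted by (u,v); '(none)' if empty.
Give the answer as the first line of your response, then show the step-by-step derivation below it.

0-3(w=1) 1-3(w=1) 2-3(w=3) 2-5(w=6) 3-4(w=8)

step 1: add edge 0-3 (w=1); MST = {0-3(w=1)}
step 2: add edge 1-3 (w=1); MST = {0-3(w=1) 1-3(w=1)}
step 3: add edge 2-3 (w=3); MST = {0-3(w=1) 1-3(w=1) 2-3(w=3)}
step 4: add edge 2-5 (w=6); MST = {0-3(w=1) 1-3(w=1) 2-3(w=3) 2-5(w=6)}
step 5: add edge 3-4 (w=8); MST = {0-3(w=1) 1-3(w=1) 2-3(w=3) 2-5(w=6) 3-4(w=8)}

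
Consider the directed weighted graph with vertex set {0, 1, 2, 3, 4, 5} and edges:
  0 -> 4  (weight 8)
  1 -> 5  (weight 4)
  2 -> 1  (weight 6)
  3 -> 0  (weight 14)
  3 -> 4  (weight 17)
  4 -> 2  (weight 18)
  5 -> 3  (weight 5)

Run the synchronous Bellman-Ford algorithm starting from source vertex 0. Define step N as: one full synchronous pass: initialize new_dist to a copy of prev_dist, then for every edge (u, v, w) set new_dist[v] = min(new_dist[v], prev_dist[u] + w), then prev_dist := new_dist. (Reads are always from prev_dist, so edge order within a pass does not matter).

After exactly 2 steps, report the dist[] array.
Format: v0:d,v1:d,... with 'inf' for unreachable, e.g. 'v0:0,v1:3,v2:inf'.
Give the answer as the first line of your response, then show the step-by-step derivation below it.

v0:0,v1:inf,v2:26,v3:inf,v4:8,v5:inf

step 1: dist = v0:0,v1:inf,v2:inf,v3:inf,v4:8,v5:inf
step 2: dist = v0:0,v1:inf,v2:26,v3:inf,v4:8,v5:inf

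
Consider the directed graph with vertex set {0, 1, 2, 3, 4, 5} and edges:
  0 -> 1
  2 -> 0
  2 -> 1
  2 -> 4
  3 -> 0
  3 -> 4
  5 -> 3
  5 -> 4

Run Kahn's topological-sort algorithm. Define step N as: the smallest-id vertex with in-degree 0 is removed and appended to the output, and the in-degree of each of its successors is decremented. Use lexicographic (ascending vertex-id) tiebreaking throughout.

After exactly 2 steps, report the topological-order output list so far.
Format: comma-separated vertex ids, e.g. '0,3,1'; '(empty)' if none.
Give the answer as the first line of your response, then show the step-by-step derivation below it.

2,5

step 1: output 2; order=[2]; indeg=(1,1,0,1,2,0)
step 2: output 5; order=[2,5]; indeg=(1,1,0,0,1,0)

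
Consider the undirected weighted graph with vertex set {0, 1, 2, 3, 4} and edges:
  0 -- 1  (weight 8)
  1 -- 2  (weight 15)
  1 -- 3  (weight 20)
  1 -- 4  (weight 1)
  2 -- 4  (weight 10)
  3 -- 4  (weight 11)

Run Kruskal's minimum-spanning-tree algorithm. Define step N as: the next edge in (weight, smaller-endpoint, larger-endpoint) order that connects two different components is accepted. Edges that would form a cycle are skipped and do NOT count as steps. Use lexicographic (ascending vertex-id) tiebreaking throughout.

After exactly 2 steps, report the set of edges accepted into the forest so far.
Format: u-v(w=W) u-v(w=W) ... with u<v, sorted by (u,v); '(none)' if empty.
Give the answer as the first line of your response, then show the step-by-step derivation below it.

0-1(w=8) 1-4(w=1)

step 1: add edge 1-4 (w=1); MST = {1-4(w=1)}
step 2: add edge 0-1 (w=8); MST = {0-1(w=8) 1-4(w=1)}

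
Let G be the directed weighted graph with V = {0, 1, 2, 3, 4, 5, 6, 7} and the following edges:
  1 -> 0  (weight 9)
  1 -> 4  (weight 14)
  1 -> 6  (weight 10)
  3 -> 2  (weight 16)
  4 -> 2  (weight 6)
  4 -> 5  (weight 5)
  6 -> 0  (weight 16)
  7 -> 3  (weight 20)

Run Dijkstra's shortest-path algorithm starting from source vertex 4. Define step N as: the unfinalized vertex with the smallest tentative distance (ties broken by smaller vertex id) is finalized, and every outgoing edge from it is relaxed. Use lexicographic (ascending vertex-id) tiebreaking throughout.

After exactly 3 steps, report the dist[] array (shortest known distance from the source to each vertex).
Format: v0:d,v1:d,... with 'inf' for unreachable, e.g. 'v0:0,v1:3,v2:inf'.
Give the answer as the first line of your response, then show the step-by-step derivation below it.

v0:inf,v1:inf,v2:6,v3:inf,v4:0,v5:5,v6:inf,v7:inf

step 1: dist = v0:inf,v1:inf,v2:6,v3:inf,v4:0,v5:5,v6:inf,v7:inf
step 2: dist = v0:inf,v1:inf,v2:6,v3:inf,v4:0,v5:5,v6:inf,v7:inf
step 3: dist = v0:inf,v1:inf,v2:6,v3:inf,v4:0,v5:5,v6:inf,v7:inf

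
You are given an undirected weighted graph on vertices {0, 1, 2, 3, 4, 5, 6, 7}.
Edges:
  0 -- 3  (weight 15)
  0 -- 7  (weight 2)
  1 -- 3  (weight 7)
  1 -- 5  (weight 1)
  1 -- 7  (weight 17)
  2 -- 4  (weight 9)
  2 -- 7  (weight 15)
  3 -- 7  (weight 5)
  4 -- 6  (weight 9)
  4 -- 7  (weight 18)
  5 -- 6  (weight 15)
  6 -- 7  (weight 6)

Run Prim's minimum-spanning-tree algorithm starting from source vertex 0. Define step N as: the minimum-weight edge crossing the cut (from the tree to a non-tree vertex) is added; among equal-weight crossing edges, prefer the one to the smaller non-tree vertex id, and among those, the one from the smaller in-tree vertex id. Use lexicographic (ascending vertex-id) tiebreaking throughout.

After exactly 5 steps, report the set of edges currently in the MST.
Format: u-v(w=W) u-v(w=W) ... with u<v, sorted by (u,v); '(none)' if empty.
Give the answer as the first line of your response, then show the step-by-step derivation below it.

0-7(w=2) 1-3(w=7) 1-5(w=1) 3-7(w=5) 6-7(w=6)

step 1: add edge 0-7 (w=2); MST = {0-7(w=2)}
step 2: add edge 3-7 (w=5); MST = {0-7(w=2) 3-7(w=5)}
step 3: add edge 6-7 (w=6); MST = {0-7(w=2) 3-7(w=5) 6-7(w=6)}
step 4: add edge 1-3 (w=7); MST = {0-7(w=2) 1-3(w=7) 3-7(w=5) 6-7(w=6)}
step 5: add edge 1-5 (w=1); MST = {0-7(w=2) 1-3(w=7) 1-5(w=1) 3-7(w=5) 6-7(w=6)}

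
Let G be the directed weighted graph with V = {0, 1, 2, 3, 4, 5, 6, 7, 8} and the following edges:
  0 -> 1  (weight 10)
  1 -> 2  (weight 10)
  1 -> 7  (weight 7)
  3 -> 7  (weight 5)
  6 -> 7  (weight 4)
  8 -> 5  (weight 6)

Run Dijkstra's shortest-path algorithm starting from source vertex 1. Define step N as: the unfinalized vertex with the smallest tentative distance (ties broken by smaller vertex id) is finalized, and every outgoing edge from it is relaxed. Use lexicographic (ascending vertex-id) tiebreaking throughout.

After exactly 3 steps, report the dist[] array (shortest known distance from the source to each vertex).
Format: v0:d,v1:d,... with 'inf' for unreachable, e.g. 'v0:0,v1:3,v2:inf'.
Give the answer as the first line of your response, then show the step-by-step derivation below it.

v0:inf,v1:0,v2:10,v3:inf,v4:inf,v5:inf,v6:inf,v7:7,v8:inf

step 1: dist = v0:inf,v1:0,v2:10,v3:inf,v4:inf,v5:inf,v6:inf,v7:7,v8:inf
step 2: dist = v0:inf,v1:0,v2:10,v3:inf,v4:inf,v5:inf,v6:inf,v7:7,v8:inf
step 3: dist = v0:inf,v1:0,v2:10,v3:inf,v4:inf,v5:inf,v6:inf,v7:7,v8:inf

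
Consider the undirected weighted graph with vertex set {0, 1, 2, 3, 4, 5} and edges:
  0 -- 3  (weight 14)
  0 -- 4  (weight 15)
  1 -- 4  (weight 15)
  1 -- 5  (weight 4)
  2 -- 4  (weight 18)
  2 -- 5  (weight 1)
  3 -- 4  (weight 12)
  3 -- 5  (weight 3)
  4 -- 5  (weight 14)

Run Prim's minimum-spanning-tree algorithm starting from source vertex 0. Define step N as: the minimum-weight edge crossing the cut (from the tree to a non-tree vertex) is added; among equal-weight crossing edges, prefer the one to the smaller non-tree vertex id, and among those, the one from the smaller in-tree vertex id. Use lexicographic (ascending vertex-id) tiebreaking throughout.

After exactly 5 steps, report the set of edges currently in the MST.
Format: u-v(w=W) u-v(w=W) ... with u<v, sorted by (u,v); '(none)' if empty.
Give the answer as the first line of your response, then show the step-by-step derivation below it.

0-3(w=14) 1-5(w=4) 2-5(w=1) 3-4(w=12) 3-5(w=3)

step 1: add edge 0-3 (w=14); MST = {0-3(w=14)}
step 2: add edge 3-5 (w=3); MST = {0-3(w=14) 3-5(w=3)}
step 3: add edge 2-5 (w=1); MST = {0-3(w=14) 2-5(w=1) 3-5(w=3)}
step 4: add edge 1-5 (w=4); MST = {0-3(w=14) 1-5(w=4) 2-5(w=1) 3-5(w=3)}
step 5: add edge 3-4 (w=12); MST = {0-3(w=14) 1-5(w=4) 2-5(w=1) 3-4(w=12) 3-5(w=3)}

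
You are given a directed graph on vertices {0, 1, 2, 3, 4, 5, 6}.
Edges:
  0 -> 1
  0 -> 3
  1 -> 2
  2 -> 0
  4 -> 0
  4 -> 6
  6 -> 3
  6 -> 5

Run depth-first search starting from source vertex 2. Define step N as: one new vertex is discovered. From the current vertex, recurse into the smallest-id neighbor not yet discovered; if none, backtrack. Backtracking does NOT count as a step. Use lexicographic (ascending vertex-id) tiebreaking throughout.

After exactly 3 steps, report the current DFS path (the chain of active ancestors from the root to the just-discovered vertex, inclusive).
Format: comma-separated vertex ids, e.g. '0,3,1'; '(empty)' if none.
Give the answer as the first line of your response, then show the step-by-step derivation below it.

2,0,1

step 1: discover 2; path=2; order=2
step 2: discover 0; path=2>0; order=2,0
step 3: discover 1; path=2>0>1; order=2,0,1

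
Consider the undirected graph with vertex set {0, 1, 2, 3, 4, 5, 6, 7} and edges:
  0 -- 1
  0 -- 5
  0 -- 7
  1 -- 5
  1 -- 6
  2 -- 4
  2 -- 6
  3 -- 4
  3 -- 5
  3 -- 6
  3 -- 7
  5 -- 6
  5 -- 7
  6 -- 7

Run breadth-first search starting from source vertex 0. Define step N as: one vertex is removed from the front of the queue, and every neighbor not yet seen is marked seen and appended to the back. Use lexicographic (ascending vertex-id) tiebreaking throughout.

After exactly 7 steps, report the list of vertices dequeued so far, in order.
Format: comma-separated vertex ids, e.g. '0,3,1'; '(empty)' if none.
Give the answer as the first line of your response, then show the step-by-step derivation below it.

0,1,5,7,6,3,2

step 1: dequeue 0; queue=[1,5,7]; order=0
step 2: dequeue 1; queue=[5,7,6]; order=0,1
step 3: dequeue 5; queue=[7,6,3]; order=0,1,5
step 4: dequeue 7; queue=[6,3]; order=0,1,5,7
step 5: dequeue 6; queue=[3,2]; order=0,1,5,7,6
step 6: dequeue 3; queue=[2,4]; order=0,1,5,7,6,3
step 7: dequeue 2; queue=[4]; order=0,1,5,7,6,3,2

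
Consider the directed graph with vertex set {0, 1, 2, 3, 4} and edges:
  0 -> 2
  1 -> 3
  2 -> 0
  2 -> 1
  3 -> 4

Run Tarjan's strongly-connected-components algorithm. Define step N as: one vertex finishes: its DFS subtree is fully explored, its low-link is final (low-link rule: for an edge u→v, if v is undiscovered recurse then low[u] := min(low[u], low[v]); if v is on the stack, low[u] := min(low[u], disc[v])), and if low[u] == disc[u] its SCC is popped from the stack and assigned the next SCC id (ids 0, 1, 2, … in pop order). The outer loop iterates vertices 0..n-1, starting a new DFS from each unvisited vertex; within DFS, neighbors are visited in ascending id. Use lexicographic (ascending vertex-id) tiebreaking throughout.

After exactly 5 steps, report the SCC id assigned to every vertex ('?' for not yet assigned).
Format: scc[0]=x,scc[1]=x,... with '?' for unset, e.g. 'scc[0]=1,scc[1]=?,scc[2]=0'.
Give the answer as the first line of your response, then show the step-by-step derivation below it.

scc[0]=3,scc[1]=2,scc[2]=3,scc[3]=1,scc[4]=0

step 1: low=(low[0]=0,low[1]=2,low[2]=0,low[3]=3,low[4]=4); scc=(scc[0]=?,scc[1]=?,scc[2]=?,scc[3]=?,scc[4]=0)
step 2: low=(low[0]=0,low[1]=2,low[2]=0,low[3]=3,low[4]=4); scc=(scc[0]=?,scc[1]=?,scc[2]=?,scc[3]=1,scc[4]=0)
step 3: low=(low[0]=0,low[1]=2,low[2]=0,low[3]=3,low[4]=4); scc=(scc[0]=?,scc[1]=2,scc[2]=?,scc[3]=1,scc[4]=0)
step 4: low=(low[0]=0,low[1]=2,low[2]=0,low[3]=3,low[4]=4); scc=(scc[0]=?,scc[1]=2,scc[2]=?,scc[3]=1,scc[4]=0)
step 5: low=(low[0]=0,low[1]=2,low[2]=0,low[3]=3,low[4]=4); scc=(scc[0]=3,scc[1]=2,scc[2]=3,scc[3]=1,scc[4]=0)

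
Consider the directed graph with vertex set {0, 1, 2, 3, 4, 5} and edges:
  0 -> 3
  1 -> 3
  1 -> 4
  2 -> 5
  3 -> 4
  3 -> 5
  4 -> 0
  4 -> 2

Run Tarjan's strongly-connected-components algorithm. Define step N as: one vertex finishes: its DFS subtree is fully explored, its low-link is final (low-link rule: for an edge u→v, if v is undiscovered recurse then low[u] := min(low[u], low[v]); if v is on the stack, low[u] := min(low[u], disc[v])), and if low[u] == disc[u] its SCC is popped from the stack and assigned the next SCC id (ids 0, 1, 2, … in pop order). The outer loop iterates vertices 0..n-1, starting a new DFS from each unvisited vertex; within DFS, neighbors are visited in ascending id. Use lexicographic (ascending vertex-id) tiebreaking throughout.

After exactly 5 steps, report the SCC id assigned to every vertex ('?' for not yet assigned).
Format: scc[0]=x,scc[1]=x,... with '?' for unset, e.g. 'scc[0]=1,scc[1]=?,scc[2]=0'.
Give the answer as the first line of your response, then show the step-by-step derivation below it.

scc[0]=2,scc[1]=?,scc[2]=1,scc[3]=2,scc[4]=2,scc[5]=0

step 1: low=(low[0]=0,low[1]=?,low[2]=3,low[3]=1,low[4]=0,low[5]=4); scc=(scc[0]=?,scc[1]=?,scc[2]=?,scc[3]=?,scc[4]=?,scc[5]=0)
step 2: low=(low[0]=0,low[1]=?,low[2]=3,low[3]=1,low[4]=0,low[5]=4); scc=(scc[0]=?,scc[1]=?,scc[2]=1,scc[3]=?,scc[4]=?,scc[5]=0)
step 3: low=(low[0]=0,low[1]=?,low[2]=3,low[3]=1,low[4]=0,low[5]=4); scc=(scc[0]=?,scc[1]=?,scc[2]=1,scc[3]=?,scc[4]=?,scc[5]=0)
step 4: low=(low[0]=0,low[1]=?,low[2]=3,low[3]=0,low[4]=0,low[5]=4); scc=(scc[0]=?,scc[1]=?,scc[2]=1,scc[3]=?,scc[4]=?,scc[5]=0)
step 5: low=(low[0]=0,low[1]=?,low[2]=3,low[3]=0,low[4]=0,low[5]=4); scc=(scc[0]=2,scc[1]=?,scc[2]=1,scc[3]=2,scc[4]=2,scc[5]=0)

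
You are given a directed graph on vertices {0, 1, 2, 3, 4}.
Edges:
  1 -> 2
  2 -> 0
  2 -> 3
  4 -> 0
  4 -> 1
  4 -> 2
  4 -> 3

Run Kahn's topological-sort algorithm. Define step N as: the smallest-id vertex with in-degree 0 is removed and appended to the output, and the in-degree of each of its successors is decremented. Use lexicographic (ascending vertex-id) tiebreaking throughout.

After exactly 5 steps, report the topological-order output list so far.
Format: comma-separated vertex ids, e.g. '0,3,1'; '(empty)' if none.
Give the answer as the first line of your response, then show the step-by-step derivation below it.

4,1,2,0,3

step 1: output 4; order=[4]; indeg=(1,0,1,1,0)
step 2: output 1; order=[4,1]; indeg=(1,0,0,1,0)
step 3: output 2; order=[4,1,2]; indeg=(0,0,0,0,0)
step 4: output 0; order=[4,1,2,0]; indeg=(0,0,0,0,0)
step 5: output 3; order=[4,1,2,0,3]; indeg=(0,0,0,0,0)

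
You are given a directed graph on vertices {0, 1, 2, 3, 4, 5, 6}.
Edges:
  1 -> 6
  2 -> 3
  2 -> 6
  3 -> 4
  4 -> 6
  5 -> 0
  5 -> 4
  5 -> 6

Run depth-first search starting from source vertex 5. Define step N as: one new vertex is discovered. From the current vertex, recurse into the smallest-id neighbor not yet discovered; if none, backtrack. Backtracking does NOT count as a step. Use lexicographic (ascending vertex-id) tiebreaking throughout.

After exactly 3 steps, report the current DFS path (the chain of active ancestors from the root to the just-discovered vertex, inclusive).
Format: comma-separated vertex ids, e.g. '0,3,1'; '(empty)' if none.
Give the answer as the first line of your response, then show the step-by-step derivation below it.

5,4

step 1: discover 5; path=5; order=5
step 2: discover 0; path=5>0; order=5,0
step 3: discover 4; path=5>4; order=5,0,4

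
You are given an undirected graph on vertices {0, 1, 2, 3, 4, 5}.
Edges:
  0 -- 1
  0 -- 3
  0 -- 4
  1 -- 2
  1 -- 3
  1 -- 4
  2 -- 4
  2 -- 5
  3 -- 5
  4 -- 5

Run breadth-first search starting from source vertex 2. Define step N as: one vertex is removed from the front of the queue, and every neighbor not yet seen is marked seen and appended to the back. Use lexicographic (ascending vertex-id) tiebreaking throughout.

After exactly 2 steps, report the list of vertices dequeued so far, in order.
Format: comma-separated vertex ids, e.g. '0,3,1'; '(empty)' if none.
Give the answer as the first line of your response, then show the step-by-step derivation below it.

2,1

step 1: dequeue 2; queue=[1,4,5]; order=2
step 2: dequeue 1; queue=[4,5,0,3]; order=2,1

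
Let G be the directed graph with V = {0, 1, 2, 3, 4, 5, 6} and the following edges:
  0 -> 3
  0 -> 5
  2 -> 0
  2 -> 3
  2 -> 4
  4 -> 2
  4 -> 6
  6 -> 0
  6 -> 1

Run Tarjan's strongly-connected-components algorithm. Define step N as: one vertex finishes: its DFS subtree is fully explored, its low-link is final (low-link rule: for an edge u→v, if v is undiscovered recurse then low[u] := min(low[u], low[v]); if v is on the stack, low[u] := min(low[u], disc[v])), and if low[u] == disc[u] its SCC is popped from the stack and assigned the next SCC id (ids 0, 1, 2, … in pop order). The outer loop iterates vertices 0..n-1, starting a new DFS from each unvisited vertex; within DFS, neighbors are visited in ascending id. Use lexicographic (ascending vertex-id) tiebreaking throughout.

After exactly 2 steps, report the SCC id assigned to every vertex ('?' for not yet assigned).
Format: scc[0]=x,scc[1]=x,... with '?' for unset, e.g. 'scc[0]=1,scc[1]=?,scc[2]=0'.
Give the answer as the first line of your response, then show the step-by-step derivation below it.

scc[0]=?,scc[1]=?,scc[2]=?,scc[3]=0,scc[4]=?,scc[5]=1,scc[6]=?

step 1: low=(low[0]=0,low[1]=?,low[2]=?,low[3]=1,low[4]=?,low[5]=?,low[6]=?); scc=(scc[0]=?,scc[1]=?,scc[2]=?,scc[3]=0,scc[4]=?,scc[5]=?,scc[6]=?)
step 2: low=(low[0]=0,low[1]=?,low[2]=?,low[3]=1,low[4]=?,low[5]=2,low[6]=?); scc=(scc[0]=?,scc[1]=?,scc[2]=?,scc[3]=0,scc[4]=?,scc[5]=1,scc[6]=?)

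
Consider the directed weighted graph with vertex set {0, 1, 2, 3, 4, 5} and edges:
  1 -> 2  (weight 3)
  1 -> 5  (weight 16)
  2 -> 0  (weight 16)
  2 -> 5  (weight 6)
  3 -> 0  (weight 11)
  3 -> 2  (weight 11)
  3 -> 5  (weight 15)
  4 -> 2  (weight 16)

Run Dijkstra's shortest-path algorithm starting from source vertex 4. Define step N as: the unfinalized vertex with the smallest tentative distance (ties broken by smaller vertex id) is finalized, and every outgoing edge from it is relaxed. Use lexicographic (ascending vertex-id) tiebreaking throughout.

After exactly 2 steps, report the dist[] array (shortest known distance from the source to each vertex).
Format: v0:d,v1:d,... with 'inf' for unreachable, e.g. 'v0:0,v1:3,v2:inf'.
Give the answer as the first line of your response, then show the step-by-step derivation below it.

v0:32,v1:inf,v2:16,v3:inf,v4:0,v5:22

step 1: dist = v0:inf,v1:inf,v2:16,v3:inf,v4:0,v5:inf
step 2: dist = v0:32,v1:inf,v2:16,v3:inf,v4:0,v5:22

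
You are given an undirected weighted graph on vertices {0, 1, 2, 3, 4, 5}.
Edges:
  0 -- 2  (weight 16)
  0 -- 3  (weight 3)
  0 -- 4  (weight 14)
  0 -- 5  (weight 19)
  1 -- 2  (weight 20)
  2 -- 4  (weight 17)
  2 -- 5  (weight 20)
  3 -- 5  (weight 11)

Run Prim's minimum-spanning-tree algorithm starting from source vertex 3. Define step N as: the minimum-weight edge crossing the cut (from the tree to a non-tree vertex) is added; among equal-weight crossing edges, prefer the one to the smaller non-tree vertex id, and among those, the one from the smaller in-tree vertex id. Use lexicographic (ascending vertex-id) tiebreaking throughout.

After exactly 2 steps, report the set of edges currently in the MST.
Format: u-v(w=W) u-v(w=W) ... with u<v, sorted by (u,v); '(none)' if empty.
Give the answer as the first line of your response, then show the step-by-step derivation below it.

0-3(w=3) 3-5(w=11)

step 1: add edge 0-3 (w=3); MST = {0-3(w=3)}
step 2: add edge 3-5 (w=11); MST = {0-3(w=3) 3-5(w=11)}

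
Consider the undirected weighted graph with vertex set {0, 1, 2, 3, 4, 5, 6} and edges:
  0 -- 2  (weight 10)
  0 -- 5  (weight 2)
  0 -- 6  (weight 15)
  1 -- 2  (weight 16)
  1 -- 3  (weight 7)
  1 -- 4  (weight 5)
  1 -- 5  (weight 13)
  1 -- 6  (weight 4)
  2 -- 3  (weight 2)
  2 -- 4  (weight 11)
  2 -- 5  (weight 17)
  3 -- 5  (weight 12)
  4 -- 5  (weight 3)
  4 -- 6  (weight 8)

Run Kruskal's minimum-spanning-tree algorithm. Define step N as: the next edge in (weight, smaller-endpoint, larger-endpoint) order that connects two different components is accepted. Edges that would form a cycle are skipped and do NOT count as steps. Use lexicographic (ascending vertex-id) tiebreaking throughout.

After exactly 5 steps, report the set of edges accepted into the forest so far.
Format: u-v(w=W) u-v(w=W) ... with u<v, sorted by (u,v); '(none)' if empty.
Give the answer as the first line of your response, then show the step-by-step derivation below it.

0-5(w=2) 1-4(w=5) 1-6(w=4) 2-3(w=2) 4-5(w=3)

step 1: add edge 0-5 (w=2); MST = {0-5(w=2)}
step 2: add edge 2-3 (w=2); MST = {0-5(w=2) 2-3(w=2)}
step 3: add edge 4-5 (w=3); MST = {0-5(w=2) 2-3(w=2) 4-5(w=3)}
step 4: add edge 1-6 (w=4); MST = {0-5(w=2) 1-6(w=4) 2-3(w=2) 4-5(w=3)}
step 5: add edge 1-4 (w=5); MST = {0-5(w=2) 1-4(w=5) 1-6(w=4) 2-3(w=2) 4-5(w=3)}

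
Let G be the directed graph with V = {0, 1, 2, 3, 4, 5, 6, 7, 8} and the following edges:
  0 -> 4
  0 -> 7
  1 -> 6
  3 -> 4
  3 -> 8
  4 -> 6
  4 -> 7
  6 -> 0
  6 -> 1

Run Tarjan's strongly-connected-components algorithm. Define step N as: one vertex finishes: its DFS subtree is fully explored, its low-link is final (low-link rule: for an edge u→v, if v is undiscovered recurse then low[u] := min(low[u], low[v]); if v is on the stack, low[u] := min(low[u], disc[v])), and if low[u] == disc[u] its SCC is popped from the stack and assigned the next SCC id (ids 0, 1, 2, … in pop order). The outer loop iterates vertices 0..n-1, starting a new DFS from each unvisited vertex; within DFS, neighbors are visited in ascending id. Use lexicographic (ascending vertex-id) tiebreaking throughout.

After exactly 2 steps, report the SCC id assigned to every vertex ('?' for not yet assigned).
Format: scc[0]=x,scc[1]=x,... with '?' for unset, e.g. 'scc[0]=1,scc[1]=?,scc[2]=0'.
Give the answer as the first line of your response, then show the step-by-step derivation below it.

scc[0]=?,scc[1]=?,scc[2]=?,scc[3]=?,scc[4]=?,scc[5]=?,scc[6]=?,scc[7]=?,scc[8]=?

step 1: low=(low[0]=0,low[1]=2,low[2]=?,low[3]=?,low[4]=1,low[5]=?,low[6]=0,low[7]=?,low[8]=?); scc=(scc[0]=?,scc[1]=?,scc[2]=?,scc[3]=?,scc[4]=?,scc[5]=?,scc[6]=?,scc[7]=?,scc[8]=?)
step 2: low=(low[0]=0,low[1]=2,low[2]=?,low[3]=?,low[4]=1,low[5]=?,low[6]=0,low[7]=?,low[8]=?); scc=(scc[0]=?,scc[1]=?,scc[2]=?,scc[3]=?,scc[4]=?,scc[5]=?,scc[6]=?,scc[7]=?,scc[8]=?)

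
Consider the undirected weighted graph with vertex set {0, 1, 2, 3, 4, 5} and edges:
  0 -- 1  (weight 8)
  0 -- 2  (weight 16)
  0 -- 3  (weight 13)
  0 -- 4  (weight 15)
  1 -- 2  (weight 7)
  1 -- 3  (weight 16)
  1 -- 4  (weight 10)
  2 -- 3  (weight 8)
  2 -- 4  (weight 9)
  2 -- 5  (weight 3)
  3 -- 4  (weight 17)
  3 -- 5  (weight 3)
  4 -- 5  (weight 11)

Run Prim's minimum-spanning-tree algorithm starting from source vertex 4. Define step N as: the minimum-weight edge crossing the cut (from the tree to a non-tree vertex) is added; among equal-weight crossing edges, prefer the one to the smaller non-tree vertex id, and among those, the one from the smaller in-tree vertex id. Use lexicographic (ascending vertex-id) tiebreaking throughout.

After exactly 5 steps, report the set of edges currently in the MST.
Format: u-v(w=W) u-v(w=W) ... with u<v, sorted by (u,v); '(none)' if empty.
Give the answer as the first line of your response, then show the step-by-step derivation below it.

0-1(w=8) 1-2(w=7) 2-4(w=9) 2-5(w=3) 3-5(w=3)

step 1: add edge 2-4 (w=9); MST = {2-4(w=9)}
step 2: add edge 2-5 (w=3); MST = {2-4(w=9) 2-5(w=3)}
step 3: add edge 3-5 (w=3); MST = {2-4(w=9) 2-5(w=3) 3-5(w=3)}
step 4: add edge 1-2 (w=7); MST = {1-2(w=7) 2-4(w=9) 2-5(w=3) 3-5(w=3)}
step 5: add edge 0-1 (w=8); MST = {0-1(w=8) 1-2(w=7) 2-4(w=9) 2-5(w=3) 3-5(w=3)}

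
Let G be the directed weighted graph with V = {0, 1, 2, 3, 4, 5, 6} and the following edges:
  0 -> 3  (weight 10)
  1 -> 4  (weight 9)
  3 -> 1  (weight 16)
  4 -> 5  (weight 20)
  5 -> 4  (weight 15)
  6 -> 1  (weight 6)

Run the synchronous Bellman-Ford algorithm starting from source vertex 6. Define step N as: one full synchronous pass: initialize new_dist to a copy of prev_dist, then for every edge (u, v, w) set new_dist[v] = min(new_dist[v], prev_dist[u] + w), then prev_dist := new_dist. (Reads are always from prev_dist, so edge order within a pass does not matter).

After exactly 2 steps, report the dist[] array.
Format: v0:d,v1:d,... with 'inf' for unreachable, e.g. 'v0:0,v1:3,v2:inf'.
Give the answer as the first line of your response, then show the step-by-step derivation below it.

v0:inf,v1:6,v2:inf,v3:inf,v4:15,v5:inf,v6:0

step 1: dist = v0:inf,v1:6,v2:inf,v3:inf,v4:inf,v5:inf,v6:0
step 2: dist = v0:inf,v1:6,v2:inf,v3:inf,v4:15,v5:inf,v6:0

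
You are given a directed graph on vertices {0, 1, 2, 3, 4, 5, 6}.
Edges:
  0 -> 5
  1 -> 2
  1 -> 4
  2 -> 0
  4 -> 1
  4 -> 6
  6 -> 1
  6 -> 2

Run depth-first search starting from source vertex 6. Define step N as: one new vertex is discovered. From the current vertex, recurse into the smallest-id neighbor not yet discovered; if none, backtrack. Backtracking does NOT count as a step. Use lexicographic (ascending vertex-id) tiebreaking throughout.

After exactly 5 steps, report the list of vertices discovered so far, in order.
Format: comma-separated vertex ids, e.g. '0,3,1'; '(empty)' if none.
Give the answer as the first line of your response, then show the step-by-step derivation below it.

6,1,2,0,5

step 1: discover 6; path=6; order=6
step 2: discover 1; path=6>1; order=6,1
step 3: discover 2; path=6>1>2; order=6,1,2
step 4: discover 0; path=6>1>2>0; order=6,1,2,0
step 5: discover 5; path=6>1>2>0>5; order=6,1,2,0,5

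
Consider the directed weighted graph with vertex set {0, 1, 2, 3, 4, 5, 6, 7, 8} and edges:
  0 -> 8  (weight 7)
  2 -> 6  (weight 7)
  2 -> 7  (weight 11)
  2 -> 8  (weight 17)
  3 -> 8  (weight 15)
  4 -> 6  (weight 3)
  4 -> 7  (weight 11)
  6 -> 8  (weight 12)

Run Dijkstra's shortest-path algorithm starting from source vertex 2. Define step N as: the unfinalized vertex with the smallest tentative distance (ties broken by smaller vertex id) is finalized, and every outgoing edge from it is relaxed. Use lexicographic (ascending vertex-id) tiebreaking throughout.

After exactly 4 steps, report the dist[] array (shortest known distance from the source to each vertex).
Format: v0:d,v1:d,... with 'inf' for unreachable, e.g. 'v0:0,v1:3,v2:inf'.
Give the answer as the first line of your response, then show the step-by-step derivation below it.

v0:inf,v1:inf,v2:0,v3:inf,v4:inf,v5:inf,v6:7,v7:11,v8:17

step 1: dist = v0:inf,v1:inf,v2:0,v3:inf,v4:inf,v5:inf,v6:7,v7:11,v8:17
step 2: dist = v0:inf,v1:inf,v2:0,v3:inf,v4:inf,v5:inf,v6:7,v7:11,v8:17
step 3: dist = v0:inf,v1:inf,v2:0,v3:inf,v4:inf,v5:inf,v6:7,v7:11,v8:17
step 4: dist = v0:inf,v1:inf,v2:0,v3:inf,v4:inf,v5:inf,v6:7,v7:11,v8:17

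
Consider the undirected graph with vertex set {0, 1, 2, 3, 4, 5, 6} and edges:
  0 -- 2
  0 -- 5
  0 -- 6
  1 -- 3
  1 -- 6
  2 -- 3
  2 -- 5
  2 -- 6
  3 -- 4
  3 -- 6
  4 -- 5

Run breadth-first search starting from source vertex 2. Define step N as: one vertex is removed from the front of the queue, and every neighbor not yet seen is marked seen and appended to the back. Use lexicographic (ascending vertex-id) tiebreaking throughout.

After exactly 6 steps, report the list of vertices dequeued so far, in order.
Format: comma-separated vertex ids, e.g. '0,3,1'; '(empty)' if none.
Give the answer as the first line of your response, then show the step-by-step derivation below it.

2,0,3,5,6,1

step 1: dequeue 2; queue=[0,3,5,6]; order=2
step 2: dequeue 0; queue=[3,5,6]; order=2,0
step 3: dequeue 3; queue=[5,6,1,4]; order=2,0,3
step 4: dequeue 5; queue=[6,1,4]; order=2,0,3,5
step 5: dequeue 6; queue=[1,4]; order=2,0,3,5,6
step 6: dequeue 1; queue=[4]; order=2,0,3,5,6,1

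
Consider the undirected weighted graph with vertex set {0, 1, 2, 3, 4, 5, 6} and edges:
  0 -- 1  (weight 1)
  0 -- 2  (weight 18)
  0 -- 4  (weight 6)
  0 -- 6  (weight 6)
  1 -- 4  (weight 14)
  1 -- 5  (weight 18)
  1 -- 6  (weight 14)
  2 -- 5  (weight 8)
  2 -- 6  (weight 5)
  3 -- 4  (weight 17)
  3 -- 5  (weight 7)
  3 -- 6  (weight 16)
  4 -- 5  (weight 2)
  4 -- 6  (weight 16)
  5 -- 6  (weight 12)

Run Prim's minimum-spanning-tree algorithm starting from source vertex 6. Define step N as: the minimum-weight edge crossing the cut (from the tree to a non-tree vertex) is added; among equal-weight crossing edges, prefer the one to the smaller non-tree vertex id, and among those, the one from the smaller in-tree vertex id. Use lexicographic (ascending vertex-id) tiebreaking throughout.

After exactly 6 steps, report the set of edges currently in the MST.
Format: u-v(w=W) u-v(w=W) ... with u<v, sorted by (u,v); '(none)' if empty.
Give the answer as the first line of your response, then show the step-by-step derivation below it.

0-1(w=1) 0-4(w=6) 0-6(w=6) 2-6(w=5) 3-5(w=7) 4-5(w=2)

step 1: add edge 2-6 (w=5); MST = {2-6(w=5)}
step 2: add edge 0-6 (w=6); MST = {0-6(w=6) 2-6(w=5)}
step 3: add edge 0-1 (w=1); MST = {0-1(w=1) 0-6(w=6) 2-6(w=5)}
step 4: add edge 0-4 (w=6); MST = {0-1(w=1) 0-4(w=6) 0-6(w=6) 2-6(w=5)}
step 5: add edge 4-5 (w=2); MST = {0-1(w=1) 0-4(w=6) 0-6(w=6) 2-6(w=5) 4-5(w=2)}
step 6: add edge 3-5 (w=7); MST = {0-1(w=1) 0-4(w=6) 0-6(w=6) 2-6(w=5) 3-5(w=7) 4-5(w=2)}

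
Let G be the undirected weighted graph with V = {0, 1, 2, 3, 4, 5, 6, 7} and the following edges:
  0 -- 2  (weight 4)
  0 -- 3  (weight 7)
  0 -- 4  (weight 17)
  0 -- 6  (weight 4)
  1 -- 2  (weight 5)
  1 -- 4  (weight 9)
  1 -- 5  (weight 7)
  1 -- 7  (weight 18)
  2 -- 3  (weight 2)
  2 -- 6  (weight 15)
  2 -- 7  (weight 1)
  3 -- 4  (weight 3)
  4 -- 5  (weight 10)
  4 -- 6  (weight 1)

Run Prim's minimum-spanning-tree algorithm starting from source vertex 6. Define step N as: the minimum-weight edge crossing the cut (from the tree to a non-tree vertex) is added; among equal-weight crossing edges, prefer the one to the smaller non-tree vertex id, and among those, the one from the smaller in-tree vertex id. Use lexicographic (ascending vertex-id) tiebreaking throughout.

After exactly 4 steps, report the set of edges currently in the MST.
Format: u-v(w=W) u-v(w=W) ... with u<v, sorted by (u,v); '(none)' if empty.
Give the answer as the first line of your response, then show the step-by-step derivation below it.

2-3(w=2) 2-7(w=1) 3-4(w=3) 4-6(w=1)

step 1: add edge 4-6 (w=1); MST = {4-6(w=1)}
step 2: add edge 3-4 (w=3); MST = {3-4(w=3) 4-6(w=1)}
step 3: add edge 2-3 (w=2); MST = {2-3(w=2) 3-4(w=3) 4-6(w=1)}
step 4: add edge 2-7 (w=1); MST = {2-3(w=2) 2-7(w=1) 3-4(w=3) 4-6(w=1)}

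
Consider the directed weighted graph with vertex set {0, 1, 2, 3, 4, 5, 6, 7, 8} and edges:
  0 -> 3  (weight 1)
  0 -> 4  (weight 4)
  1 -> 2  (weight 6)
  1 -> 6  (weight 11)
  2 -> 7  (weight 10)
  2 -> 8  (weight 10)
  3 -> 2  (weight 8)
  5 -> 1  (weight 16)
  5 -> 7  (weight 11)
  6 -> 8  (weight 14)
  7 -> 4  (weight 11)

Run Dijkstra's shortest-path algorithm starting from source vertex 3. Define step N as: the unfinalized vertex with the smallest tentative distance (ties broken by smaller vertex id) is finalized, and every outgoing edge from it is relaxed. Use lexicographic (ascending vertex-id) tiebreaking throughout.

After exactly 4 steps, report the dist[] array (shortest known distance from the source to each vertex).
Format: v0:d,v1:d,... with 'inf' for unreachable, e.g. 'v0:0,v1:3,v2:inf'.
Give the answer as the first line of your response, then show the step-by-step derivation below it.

v0:inf,v1:inf,v2:8,v3:0,v4:29,v5:inf,v6:inf,v7:18,v8:18

step 1: dist = v0:inf,v1:inf,v2:8,v3:0,v4:inf,v5:inf,v6:inf,v7:inf,v8:inf
step 2: dist = v0:inf,v1:inf,v2:8,v3:0,v4:inf,v5:inf,v6:inf,v7:18,v8:18
step 3: dist = v0:inf,v1:inf,v2:8,v3:0,v4:29,v5:inf,v6:inf,v7:18,v8:18
step 4: dist = v0:inf,v1:inf,v2:8,v3:0,v4:29,v5:inf,v6:inf,v7:18,v8:18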